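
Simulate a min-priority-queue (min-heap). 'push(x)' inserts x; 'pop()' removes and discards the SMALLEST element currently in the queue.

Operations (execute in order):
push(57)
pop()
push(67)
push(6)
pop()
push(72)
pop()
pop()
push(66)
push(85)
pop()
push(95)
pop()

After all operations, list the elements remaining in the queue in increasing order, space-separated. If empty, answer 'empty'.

Answer: 95

Derivation:
push(57): heap contents = [57]
pop() → 57: heap contents = []
push(67): heap contents = [67]
push(6): heap contents = [6, 67]
pop() → 6: heap contents = [67]
push(72): heap contents = [67, 72]
pop() → 67: heap contents = [72]
pop() → 72: heap contents = []
push(66): heap contents = [66]
push(85): heap contents = [66, 85]
pop() → 66: heap contents = [85]
push(95): heap contents = [85, 95]
pop() → 85: heap contents = [95]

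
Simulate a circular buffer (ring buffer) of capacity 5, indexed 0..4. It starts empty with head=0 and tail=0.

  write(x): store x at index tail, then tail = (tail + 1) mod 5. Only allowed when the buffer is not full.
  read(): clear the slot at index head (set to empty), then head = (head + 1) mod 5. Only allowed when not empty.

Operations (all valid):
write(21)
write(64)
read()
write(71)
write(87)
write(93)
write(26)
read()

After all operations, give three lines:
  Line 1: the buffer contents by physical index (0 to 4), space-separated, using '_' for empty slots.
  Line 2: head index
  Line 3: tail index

write(21): buf=[21 _ _ _ _], head=0, tail=1, size=1
write(64): buf=[21 64 _ _ _], head=0, tail=2, size=2
read(): buf=[_ 64 _ _ _], head=1, tail=2, size=1
write(71): buf=[_ 64 71 _ _], head=1, tail=3, size=2
write(87): buf=[_ 64 71 87 _], head=1, tail=4, size=3
write(93): buf=[_ 64 71 87 93], head=1, tail=0, size=4
write(26): buf=[26 64 71 87 93], head=1, tail=1, size=5
read(): buf=[26 _ 71 87 93], head=2, tail=1, size=4

Answer: 26 _ 71 87 93
2
1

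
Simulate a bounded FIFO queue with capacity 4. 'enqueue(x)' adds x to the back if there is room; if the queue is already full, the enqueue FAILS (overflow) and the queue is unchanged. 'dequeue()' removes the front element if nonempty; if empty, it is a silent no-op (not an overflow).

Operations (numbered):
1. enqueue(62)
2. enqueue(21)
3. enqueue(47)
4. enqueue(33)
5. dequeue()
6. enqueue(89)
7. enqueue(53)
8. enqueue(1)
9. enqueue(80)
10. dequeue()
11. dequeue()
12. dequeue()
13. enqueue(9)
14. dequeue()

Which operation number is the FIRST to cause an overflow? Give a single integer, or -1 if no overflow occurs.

Answer: 7

Derivation:
1. enqueue(62): size=1
2. enqueue(21): size=2
3. enqueue(47): size=3
4. enqueue(33): size=4
5. dequeue(): size=3
6. enqueue(89): size=4
7. enqueue(53): size=4=cap → OVERFLOW (fail)
8. enqueue(1): size=4=cap → OVERFLOW (fail)
9. enqueue(80): size=4=cap → OVERFLOW (fail)
10. dequeue(): size=3
11. dequeue(): size=2
12. dequeue(): size=1
13. enqueue(9): size=2
14. dequeue(): size=1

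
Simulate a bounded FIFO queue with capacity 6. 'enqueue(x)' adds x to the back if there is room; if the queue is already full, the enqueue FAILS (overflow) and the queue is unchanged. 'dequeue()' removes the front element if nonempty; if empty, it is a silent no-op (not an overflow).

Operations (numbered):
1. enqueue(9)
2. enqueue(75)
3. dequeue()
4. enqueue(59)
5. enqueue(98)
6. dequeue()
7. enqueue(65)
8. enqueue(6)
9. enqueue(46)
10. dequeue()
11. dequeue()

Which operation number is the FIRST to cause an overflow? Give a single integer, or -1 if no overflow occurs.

Answer: -1

Derivation:
1. enqueue(9): size=1
2. enqueue(75): size=2
3. dequeue(): size=1
4. enqueue(59): size=2
5. enqueue(98): size=3
6. dequeue(): size=2
7. enqueue(65): size=3
8. enqueue(6): size=4
9. enqueue(46): size=5
10. dequeue(): size=4
11. dequeue(): size=3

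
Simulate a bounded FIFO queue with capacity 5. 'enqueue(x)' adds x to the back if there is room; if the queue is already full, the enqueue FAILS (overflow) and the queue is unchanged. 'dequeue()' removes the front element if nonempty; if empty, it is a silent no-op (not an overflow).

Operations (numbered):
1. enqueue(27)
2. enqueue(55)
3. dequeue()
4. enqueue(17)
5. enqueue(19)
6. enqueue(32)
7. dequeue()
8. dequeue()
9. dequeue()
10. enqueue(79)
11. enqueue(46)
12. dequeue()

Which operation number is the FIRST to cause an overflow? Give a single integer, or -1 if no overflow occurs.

1. enqueue(27): size=1
2. enqueue(55): size=2
3. dequeue(): size=1
4. enqueue(17): size=2
5. enqueue(19): size=3
6. enqueue(32): size=4
7. dequeue(): size=3
8. dequeue(): size=2
9. dequeue(): size=1
10. enqueue(79): size=2
11. enqueue(46): size=3
12. dequeue(): size=2

Answer: -1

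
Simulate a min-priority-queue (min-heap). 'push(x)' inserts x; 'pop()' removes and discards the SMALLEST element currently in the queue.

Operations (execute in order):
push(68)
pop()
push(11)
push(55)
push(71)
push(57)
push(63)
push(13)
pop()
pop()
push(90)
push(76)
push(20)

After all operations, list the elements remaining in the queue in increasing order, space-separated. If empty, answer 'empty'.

Answer: 20 55 57 63 71 76 90

Derivation:
push(68): heap contents = [68]
pop() → 68: heap contents = []
push(11): heap contents = [11]
push(55): heap contents = [11, 55]
push(71): heap contents = [11, 55, 71]
push(57): heap contents = [11, 55, 57, 71]
push(63): heap contents = [11, 55, 57, 63, 71]
push(13): heap contents = [11, 13, 55, 57, 63, 71]
pop() → 11: heap contents = [13, 55, 57, 63, 71]
pop() → 13: heap contents = [55, 57, 63, 71]
push(90): heap contents = [55, 57, 63, 71, 90]
push(76): heap contents = [55, 57, 63, 71, 76, 90]
push(20): heap contents = [20, 55, 57, 63, 71, 76, 90]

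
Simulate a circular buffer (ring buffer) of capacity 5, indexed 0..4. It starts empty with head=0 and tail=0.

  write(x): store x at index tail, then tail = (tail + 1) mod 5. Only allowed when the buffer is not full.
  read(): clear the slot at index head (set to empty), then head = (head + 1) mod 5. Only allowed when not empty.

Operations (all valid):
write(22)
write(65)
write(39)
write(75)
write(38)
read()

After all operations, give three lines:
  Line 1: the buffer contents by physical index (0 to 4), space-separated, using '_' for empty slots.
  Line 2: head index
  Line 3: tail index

write(22): buf=[22 _ _ _ _], head=0, tail=1, size=1
write(65): buf=[22 65 _ _ _], head=0, tail=2, size=2
write(39): buf=[22 65 39 _ _], head=0, tail=3, size=3
write(75): buf=[22 65 39 75 _], head=0, tail=4, size=4
write(38): buf=[22 65 39 75 38], head=0, tail=0, size=5
read(): buf=[_ 65 39 75 38], head=1, tail=0, size=4

Answer: _ 65 39 75 38
1
0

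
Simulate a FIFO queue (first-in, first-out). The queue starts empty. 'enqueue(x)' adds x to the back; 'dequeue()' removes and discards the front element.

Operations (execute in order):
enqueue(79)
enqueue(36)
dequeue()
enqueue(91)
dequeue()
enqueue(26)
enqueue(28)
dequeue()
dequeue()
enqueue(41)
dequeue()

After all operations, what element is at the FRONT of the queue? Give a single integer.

enqueue(79): queue = [79]
enqueue(36): queue = [79, 36]
dequeue(): queue = [36]
enqueue(91): queue = [36, 91]
dequeue(): queue = [91]
enqueue(26): queue = [91, 26]
enqueue(28): queue = [91, 26, 28]
dequeue(): queue = [26, 28]
dequeue(): queue = [28]
enqueue(41): queue = [28, 41]
dequeue(): queue = [41]

Answer: 41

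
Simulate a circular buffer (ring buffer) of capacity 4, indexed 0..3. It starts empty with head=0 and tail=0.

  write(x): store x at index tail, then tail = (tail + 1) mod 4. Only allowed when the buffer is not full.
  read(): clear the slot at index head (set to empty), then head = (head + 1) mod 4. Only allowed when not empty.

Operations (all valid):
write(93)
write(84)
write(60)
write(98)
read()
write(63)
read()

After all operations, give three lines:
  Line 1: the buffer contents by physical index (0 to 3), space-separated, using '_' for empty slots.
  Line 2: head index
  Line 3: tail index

write(93): buf=[93 _ _ _], head=0, tail=1, size=1
write(84): buf=[93 84 _ _], head=0, tail=2, size=2
write(60): buf=[93 84 60 _], head=0, tail=3, size=3
write(98): buf=[93 84 60 98], head=0, tail=0, size=4
read(): buf=[_ 84 60 98], head=1, tail=0, size=3
write(63): buf=[63 84 60 98], head=1, tail=1, size=4
read(): buf=[63 _ 60 98], head=2, tail=1, size=3

Answer: 63 _ 60 98
2
1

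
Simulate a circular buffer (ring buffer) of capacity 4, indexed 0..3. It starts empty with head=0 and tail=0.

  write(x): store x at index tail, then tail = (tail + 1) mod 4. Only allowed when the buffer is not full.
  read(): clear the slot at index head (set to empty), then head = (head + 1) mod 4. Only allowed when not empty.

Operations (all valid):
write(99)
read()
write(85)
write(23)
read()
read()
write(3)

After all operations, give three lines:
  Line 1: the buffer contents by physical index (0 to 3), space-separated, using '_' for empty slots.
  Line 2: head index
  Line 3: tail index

write(99): buf=[99 _ _ _], head=0, tail=1, size=1
read(): buf=[_ _ _ _], head=1, tail=1, size=0
write(85): buf=[_ 85 _ _], head=1, tail=2, size=1
write(23): buf=[_ 85 23 _], head=1, tail=3, size=2
read(): buf=[_ _ 23 _], head=2, tail=3, size=1
read(): buf=[_ _ _ _], head=3, tail=3, size=0
write(3): buf=[_ _ _ 3], head=3, tail=0, size=1

Answer: _ _ _ 3
3
0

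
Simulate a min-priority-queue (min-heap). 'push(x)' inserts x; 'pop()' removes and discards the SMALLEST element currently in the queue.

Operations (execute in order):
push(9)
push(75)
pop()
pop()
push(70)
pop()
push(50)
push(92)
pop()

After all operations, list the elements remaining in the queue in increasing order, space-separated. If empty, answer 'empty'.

Answer: 92

Derivation:
push(9): heap contents = [9]
push(75): heap contents = [9, 75]
pop() → 9: heap contents = [75]
pop() → 75: heap contents = []
push(70): heap contents = [70]
pop() → 70: heap contents = []
push(50): heap contents = [50]
push(92): heap contents = [50, 92]
pop() → 50: heap contents = [92]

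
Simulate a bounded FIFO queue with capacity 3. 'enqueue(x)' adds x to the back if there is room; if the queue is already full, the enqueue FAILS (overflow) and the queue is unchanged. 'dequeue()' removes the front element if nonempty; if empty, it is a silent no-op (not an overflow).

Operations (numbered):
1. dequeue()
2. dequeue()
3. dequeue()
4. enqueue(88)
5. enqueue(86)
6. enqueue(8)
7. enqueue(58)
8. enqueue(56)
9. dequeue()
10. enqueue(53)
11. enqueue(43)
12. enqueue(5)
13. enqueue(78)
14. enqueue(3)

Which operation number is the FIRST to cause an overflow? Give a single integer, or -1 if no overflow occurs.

1. dequeue(): empty, no-op, size=0
2. dequeue(): empty, no-op, size=0
3. dequeue(): empty, no-op, size=0
4. enqueue(88): size=1
5. enqueue(86): size=2
6. enqueue(8): size=3
7. enqueue(58): size=3=cap → OVERFLOW (fail)
8. enqueue(56): size=3=cap → OVERFLOW (fail)
9. dequeue(): size=2
10. enqueue(53): size=3
11. enqueue(43): size=3=cap → OVERFLOW (fail)
12. enqueue(5): size=3=cap → OVERFLOW (fail)
13. enqueue(78): size=3=cap → OVERFLOW (fail)
14. enqueue(3): size=3=cap → OVERFLOW (fail)

Answer: 7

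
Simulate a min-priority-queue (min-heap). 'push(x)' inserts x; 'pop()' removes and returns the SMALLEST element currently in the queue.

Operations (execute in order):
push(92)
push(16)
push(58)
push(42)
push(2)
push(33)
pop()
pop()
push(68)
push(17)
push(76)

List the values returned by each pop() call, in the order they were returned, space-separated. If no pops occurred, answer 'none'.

push(92): heap contents = [92]
push(16): heap contents = [16, 92]
push(58): heap contents = [16, 58, 92]
push(42): heap contents = [16, 42, 58, 92]
push(2): heap contents = [2, 16, 42, 58, 92]
push(33): heap contents = [2, 16, 33, 42, 58, 92]
pop() → 2: heap contents = [16, 33, 42, 58, 92]
pop() → 16: heap contents = [33, 42, 58, 92]
push(68): heap contents = [33, 42, 58, 68, 92]
push(17): heap contents = [17, 33, 42, 58, 68, 92]
push(76): heap contents = [17, 33, 42, 58, 68, 76, 92]

Answer: 2 16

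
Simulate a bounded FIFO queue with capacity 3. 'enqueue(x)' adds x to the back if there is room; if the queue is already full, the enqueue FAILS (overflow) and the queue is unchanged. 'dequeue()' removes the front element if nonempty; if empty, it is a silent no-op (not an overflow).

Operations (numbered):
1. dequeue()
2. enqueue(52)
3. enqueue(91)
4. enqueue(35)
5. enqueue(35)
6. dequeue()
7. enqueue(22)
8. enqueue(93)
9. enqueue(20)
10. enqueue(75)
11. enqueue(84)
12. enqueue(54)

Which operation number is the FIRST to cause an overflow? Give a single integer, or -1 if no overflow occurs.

Answer: 5

Derivation:
1. dequeue(): empty, no-op, size=0
2. enqueue(52): size=1
3. enqueue(91): size=2
4. enqueue(35): size=3
5. enqueue(35): size=3=cap → OVERFLOW (fail)
6. dequeue(): size=2
7. enqueue(22): size=3
8. enqueue(93): size=3=cap → OVERFLOW (fail)
9. enqueue(20): size=3=cap → OVERFLOW (fail)
10. enqueue(75): size=3=cap → OVERFLOW (fail)
11. enqueue(84): size=3=cap → OVERFLOW (fail)
12. enqueue(54): size=3=cap → OVERFLOW (fail)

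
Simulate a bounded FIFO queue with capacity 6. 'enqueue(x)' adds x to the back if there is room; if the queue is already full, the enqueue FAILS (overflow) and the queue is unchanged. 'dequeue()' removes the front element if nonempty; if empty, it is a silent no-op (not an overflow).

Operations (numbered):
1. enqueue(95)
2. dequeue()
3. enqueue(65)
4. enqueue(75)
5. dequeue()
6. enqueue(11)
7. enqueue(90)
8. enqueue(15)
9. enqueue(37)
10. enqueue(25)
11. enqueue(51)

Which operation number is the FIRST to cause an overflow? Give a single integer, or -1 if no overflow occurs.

1. enqueue(95): size=1
2. dequeue(): size=0
3. enqueue(65): size=1
4. enqueue(75): size=2
5. dequeue(): size=1
6. enqueue(11): size=2
7. enqueue(90): size=3
8. enqueue(15): size=4
9. enqueue(37): size=5
10. enqueue(25): size=6
11. enqueue(51): size=6=cap → OVERFLOW (fail)

Answer: 11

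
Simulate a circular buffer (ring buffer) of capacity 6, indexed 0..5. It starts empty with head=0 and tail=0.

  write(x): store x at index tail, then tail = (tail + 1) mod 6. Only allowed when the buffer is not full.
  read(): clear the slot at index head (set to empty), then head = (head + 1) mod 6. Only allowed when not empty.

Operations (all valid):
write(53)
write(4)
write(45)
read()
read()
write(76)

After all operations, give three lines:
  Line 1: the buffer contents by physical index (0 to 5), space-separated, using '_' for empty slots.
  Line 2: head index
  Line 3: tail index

write(53): buf=[53 _ _ _ _ _], head=0, tail=1, size=1
write(4): buf=[53 4 _ _ _ _], head=0, tail=2, size=2
write(45): buf=[53 4 45 _ _ _], head=0, tail=3, size=3
read(): buf=[_ 4 45 _ _ _], head=1, tail=3, size=2
read(): buf=[_ _ 45 _ _ _], head=2, tail=3, size=1
write(76): buf=[_ _ 45 76 _ _], head=2, tail=4, size=2

Answer: _ _ 45 76 _ _
2
4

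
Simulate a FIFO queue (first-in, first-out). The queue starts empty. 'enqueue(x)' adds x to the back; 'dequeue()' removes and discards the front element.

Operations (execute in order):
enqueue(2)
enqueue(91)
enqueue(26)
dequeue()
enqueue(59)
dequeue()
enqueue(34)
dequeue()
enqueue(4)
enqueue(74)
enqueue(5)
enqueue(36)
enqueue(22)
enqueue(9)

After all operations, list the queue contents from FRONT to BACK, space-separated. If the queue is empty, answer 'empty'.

enqueue(2): [2]
enqueue(91): [2, 91]
enqueue(26): [2, 91, 26]
dequeue(): [91, 26]
enqueue(59): [91, 26, 59]
dequeue(): [26, 59]
enqueue(34): [26, 59, 34]
dequeue(): [59, 34]
enqueue(4): [59, 34, 4]
enqueue(74): [59, 34, 4, 74]
enqueue(5): [59, 34, 4, 74, 5]
enqueue(36): [59, 34, 4, 74, 5, 36]
enqueue(22): [59, 34, 4, 74, 5, 36, 22]
enqueue(9): [59, 34, 4, 74, 5, 36, 22, 9]

Answer: 59 34 4 74 5 36 22 9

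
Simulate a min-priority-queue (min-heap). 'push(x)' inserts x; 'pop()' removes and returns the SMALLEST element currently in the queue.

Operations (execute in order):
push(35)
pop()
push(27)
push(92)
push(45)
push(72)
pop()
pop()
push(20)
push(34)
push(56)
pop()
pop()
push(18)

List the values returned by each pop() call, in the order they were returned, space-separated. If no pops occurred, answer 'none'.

push(35): heap contents = [35]
pop() → 35: heap contents = []
push(27): heap contents = [27]
push(92): heap contents = [27, 92]
push(45): heap contents = [27, 45, 92]
push(72): heap contents = [27, 45, 72, 92]
pop() → 27: heap contents = [45, 72, 92]
pop() → 45: heap contents = [72, 92]
push(20): heap contents = [20, 72, 92]
push(34): heap contents = [20, 34, 72, 92]
push(56): heap contents = [20, 34, 56, 72, 92]
pop() → 20: heap contents = [34, 56, 72, 92]
pop() → 34: heap contents = [56, 72, 92]
push(18): heap contents = [18, 56, 72, 92]

Answer: 35 27 45 20 34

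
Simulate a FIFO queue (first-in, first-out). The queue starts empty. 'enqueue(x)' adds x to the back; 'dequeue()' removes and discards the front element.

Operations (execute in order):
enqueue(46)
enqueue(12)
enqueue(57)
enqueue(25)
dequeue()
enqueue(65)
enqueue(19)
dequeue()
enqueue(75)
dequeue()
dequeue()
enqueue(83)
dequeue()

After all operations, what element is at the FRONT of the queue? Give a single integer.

Answer: 19

Derivation:
enqueue(46): queue = [46]
enqueue(12): queue = [46, 12]
enqueue(57): queue = [46, 12, 57]
enqueue(25): queue = [46, 12, 57, 25]
dequeue(): queue = [12, 57, 25]
enqueue(65): queue = [12, 57, 25, 65]
enqueue(19): queue = [12, 57, 25, 65, 19]
dequeue(): queue = [57, 25, 65, 19]
enqueue(75): queue = [57, 25, 65, 19, 75]
dequeue(): queue = [25, 65, 19, 75]
dequeue(): queue = [65, 19, 75]
enqueue(83): queue = [65, 19, 75, 83]
dequeue(): queue = [19, 75, 83]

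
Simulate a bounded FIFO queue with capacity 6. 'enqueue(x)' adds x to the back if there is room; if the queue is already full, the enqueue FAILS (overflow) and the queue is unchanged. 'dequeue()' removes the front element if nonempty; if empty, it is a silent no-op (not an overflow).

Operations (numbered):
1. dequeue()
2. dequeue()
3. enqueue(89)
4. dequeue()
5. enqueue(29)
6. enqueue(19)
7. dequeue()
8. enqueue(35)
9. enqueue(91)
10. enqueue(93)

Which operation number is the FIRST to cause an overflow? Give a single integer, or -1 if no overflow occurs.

1. dequeue(): empty, no-op, size=0
2. dequeue(): empty, no-op, size=0
3. enqueue(89): size=1
4. dequeue(): size=0
5. enqueue(29): size=1
6. enqueue(19): size=2
7. dequeue(): size=1
8. enqueue(35): size=2
9. enqueue(91): size=3
10. enqueue(93): size=4

Answer: -1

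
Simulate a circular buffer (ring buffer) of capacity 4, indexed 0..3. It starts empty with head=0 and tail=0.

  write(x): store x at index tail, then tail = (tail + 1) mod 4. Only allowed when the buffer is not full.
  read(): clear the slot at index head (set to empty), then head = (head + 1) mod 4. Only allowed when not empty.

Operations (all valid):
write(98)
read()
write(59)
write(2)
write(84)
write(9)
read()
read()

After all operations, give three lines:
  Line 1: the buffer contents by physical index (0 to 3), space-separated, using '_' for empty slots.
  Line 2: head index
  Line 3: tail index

write(98): buf=[98 _ _ _], head=0, tail=1, size=1
read(): buf=[_ _ _ _], head=1, tail=1, size=0
write(59): buf=[_ 59 _ _], head=1, tail=2, size=1
write(2): buf=[_ 59 2 _], head=1, tail=3, size=2
write(84): buf=[_ 59 2 84], head=1, tail=0, size=3
write(9): buf=[9 59 2 84], head=1, tail=1, size=4
read(): buf=[9 _ 2 84], head=2, tail=1, size=3
read(): buf=[9 _ _ 84], head=3, tail=1, size=2

Answer: 9 _ _ 84
3
1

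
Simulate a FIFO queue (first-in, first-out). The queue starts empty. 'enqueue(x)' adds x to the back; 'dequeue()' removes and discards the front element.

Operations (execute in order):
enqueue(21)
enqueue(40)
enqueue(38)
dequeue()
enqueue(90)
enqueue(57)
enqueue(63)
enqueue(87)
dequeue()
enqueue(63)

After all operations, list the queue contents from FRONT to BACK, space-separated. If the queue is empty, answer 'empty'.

enqueue(21): [21]
enqueue(40): [21, 40]
enqueue(38): [21, 40, 38]
dequeue(): [40, 38]
enqueue(90): [40, 38, 90]
enqueue(57): [40, 38, 90, 57]
enqueue(63): [40, 38, 90, 57, 63]
enqueue(87): [40, 38, 90, 57, 63, 87]
dequeue(): [38, 90, 57, 63, 87]
enqueue(63): [38, 90, 57, 63, 87, 63]

Answer: 38 90 57 63 87 63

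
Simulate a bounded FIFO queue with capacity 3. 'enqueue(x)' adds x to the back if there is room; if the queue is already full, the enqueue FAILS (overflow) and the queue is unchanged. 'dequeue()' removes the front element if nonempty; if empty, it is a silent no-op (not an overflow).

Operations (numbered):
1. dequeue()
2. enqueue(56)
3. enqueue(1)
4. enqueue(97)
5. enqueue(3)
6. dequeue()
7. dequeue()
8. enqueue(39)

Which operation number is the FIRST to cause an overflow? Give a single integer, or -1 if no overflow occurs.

1. dequeue(): empty, no-op, size=0
2. enqueue(56): size=1
3. enqueue(1): size=2
4. enqueue(97): size=3
5. enqueue(3): size=3=cap → OVERFLOW (fail)
6. dequeue(): size=2
7. dequeue(): size=1
8. enqueue(39): size=2

Answer: 5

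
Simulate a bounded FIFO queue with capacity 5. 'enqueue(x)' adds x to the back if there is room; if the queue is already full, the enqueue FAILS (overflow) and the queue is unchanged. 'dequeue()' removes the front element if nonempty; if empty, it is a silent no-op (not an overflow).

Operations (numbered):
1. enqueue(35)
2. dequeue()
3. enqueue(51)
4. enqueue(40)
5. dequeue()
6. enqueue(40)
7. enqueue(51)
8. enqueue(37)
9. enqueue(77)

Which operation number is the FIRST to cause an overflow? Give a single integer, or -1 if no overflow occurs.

Answer: -1

Derivation:
1. enqueue(35): size=1
2. dequeue(): size=0
3. enqueue(51): size=1
4. enqueue(40): size=2
5. dequeue(): size=1
6. enqueue(40): size=2
7. enqueue(51): size=3
8. enqueue(37): size=4
9. enqueue(77): size=5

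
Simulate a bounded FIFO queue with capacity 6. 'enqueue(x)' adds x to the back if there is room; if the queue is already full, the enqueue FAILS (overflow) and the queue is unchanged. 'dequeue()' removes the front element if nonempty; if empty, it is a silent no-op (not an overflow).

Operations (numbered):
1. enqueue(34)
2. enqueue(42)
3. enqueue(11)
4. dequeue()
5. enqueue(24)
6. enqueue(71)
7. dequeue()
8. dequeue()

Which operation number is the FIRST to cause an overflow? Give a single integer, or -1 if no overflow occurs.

1. enqueue(34): size=1
2. enqueue(42): size=2
3. enqueue(11): size=3
4. dequeue(): size=2
5. enqueue(24): size=3
6. enqueue(71): size=4
7. dequeue(): size=3
8. dequeue(): size=2

Answer: -1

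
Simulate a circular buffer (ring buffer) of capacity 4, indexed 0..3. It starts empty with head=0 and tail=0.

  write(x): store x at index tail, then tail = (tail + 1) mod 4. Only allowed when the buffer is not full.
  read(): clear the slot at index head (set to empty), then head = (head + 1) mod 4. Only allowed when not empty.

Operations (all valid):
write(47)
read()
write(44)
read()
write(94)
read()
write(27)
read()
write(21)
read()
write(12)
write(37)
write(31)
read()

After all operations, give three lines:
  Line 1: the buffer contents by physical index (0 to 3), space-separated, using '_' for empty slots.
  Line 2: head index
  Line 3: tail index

Answer: _ _ 37 31
2
0

Derivation:
write(47): buf=[47 _ _ _], head=0, tail=1, size=1
read(): buf=[_ _ _ _], head=1, tail=1, size=0
write(44): buf=[_ 44 _ _], head=1, tail=2, size=1
read(): buf=[_ _ _ _], head=2, tail=2, size=0
write(94): buf=[_ _ 94 _], head=2, tail=3, size=1
read(): buf=[_ _ _ _], head=3, tail=3, size=0
write(27): buf=[_ _ _ 27], head=3, tail=0, size=1
read(): buf=[_ _ _ _], head=0, tail=0, size=0
write(21): buf=[21 _ _ _], head=0, tail=1, size=1
read(): buf=[_ _ _ _], head=1, tail=1, size=0
write(12): buf=[_ 12 _ _], head=1, tail=2, size=1
write(37): buf=[_ 12 37 _], head=1, tail=3, size=2
write(31): buf=[_ 12 37 31], head=1, tail=0, size=3
read(): buf=[_ _ 37 31], head=2, tail=0, size=2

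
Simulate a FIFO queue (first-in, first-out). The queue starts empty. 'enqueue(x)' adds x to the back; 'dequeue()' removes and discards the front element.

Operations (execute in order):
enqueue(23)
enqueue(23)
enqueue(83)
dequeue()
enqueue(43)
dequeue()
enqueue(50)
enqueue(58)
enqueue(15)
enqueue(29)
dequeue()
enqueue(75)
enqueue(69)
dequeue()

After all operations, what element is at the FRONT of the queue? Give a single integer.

enqueue(23): queue = [23]
enqueue(23): queue = [23, 23]
enqueue(83): queue = [23, 23, 83]
dequeue(): queue = [23, 83]
enqueue(43): queue = [23, 83, 43]
dequeue(): queue = [83, 43]
enqueue(50): queue = [83, 43, 50]
enqueue(58): queue = [83, 43, 50, 58]
enqueue(15): queue = [83, 43, 50, 58, 15]
enqueue(29): queue = [83, 43, 50, 58, 15, 29]
dequeue(): queue = [43, 50, 58, 15, 29]
enqueue(75): queue = [43, 50, 58, 15, 29, 75]
enqueue(69): queue = [43, 50, 58, 15, 29, 75, 69]
dequeue(): queue = [50, 58, 15, 29, 75, 69]

Answer: 50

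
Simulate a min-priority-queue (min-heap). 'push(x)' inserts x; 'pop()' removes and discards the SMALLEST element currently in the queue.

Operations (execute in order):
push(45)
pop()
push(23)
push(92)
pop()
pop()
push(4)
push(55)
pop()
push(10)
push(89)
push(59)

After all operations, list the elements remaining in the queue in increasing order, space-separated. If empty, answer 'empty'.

Answer: 10 55 59 89

Derivation:
push(45): heap contents = [45]
pop() → 45: heap contents = []
push(23): heap contents = [23]
push(92): heap contents = [23, 92]
pop() → 23: heap contents = [92]
pop() → 92: heap contents = []
push(4): heap contents = [4]
push(55): heap contents = [4, 55]
pop() → 4: heap contents = [55]
push(10): heap contents = [10, 55]
push(89): heap contents = [10, 55, 89]
push(59): heap contents = [10, 55, 59, 89]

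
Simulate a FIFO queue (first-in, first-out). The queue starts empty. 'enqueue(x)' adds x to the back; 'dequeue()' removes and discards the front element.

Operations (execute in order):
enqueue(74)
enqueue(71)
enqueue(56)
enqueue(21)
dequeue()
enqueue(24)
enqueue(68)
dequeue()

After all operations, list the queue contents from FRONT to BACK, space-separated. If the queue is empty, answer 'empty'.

Answer: 56 21 24 68

Derivation:
enqueue(74): [74]
enqueue(71): [74, 71]
enqueue(56): [74, 71, 56]
enqueue(21): [74, 71, 56, 21]
dequeue(): [71, 56, 21]
enqueue(24): [71, 56, 21, 24]
enqueue(68): [71, 56, 21, 24, 68]
dequeue(): [56, 21, 24, 68]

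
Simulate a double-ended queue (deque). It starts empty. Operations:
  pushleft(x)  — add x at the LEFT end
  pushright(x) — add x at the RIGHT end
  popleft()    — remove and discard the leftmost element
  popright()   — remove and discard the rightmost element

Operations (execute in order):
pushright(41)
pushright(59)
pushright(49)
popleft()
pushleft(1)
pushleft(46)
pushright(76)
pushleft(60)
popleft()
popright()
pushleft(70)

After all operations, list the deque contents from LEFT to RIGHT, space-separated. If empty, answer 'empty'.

Answer: 70 46 1 59 49

Derivation:
pushright(41): [41]
pushright(59): [41, 59]
pushright(49): [41, 59, 49]
popleft(): [59, 49]
pushleft(1): [1, 59, 49]
pushleft(46): [46, 1, 59, 49]
pushright(76): [46, 1, 59, 49, 76]
pushleft(60): [60, 46, 1, 59, 49, 76]
popleft(): [46, 1, 59, 49, 76]
popright(): [46, 1, 59, 49]
pushleft(70): [70, 46, 1, 59, 49]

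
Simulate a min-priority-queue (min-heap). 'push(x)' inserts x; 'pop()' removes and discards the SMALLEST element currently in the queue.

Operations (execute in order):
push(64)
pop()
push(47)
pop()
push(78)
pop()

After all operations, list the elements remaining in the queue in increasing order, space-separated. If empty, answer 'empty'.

push(64): heap contents = [64]
pop() → 64: heap contents = []
push(47): heap contents = [47]
pop() → 47: heap contents = []
push(78): heap contents = [78]
pop() → 78: heap contents = []

Answer: empty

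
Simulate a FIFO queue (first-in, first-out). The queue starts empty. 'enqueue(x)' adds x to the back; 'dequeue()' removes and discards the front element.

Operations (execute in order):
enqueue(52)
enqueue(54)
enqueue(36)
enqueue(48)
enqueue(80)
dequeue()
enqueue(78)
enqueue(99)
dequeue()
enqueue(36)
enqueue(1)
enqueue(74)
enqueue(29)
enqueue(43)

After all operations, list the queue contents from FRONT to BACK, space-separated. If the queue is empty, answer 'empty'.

Answer: 36 48 80 78 99 36 1 74 29 43

Derivation:
enqueue(52): [52]
enqueue(54): [52, 54]
enqueue(36): [52, 54, 36]
enqueue(48): [52, 54, 36, 48]
enqueue(80): [52, 54, 36, 48, 80]
dequeue(): [54, 36, 48, 80]
enqueue(78): [54, 36, 48, 80, 78]
enqueue(99): [54, 36, 48, 80, 78, 99]
dequeue(): [36, 48, 80, 78, 99]
enqueue(36): [36, 48, 80, 78, 99, 36]
enqueue(1): [36, 48, 80, 78, 99, 36, 1]
enqueue(74): [36, 48, 80, 78, 99, 36, 1, 74]
enqueue(29): [36, 48, 80, 78, 99, 36, 1, 74, 29]
enqueue(43): [36, 48, 80, 78, 99, 36, 1, 74, 29, 43]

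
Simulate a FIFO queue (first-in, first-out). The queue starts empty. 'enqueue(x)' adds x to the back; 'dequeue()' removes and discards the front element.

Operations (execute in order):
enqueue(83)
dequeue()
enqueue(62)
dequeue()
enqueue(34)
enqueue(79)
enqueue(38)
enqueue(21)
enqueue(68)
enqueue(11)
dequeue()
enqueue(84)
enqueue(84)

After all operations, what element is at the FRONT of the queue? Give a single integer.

Answer: 79

Derivation:
enqueue(83): queue = [83]
dequeue(): queue = []
enqueue(62): queue = [62]
dequeue(): queue = []
enqueue(34): queue = [34]
enqueue(79): queue = [34, 79]
enqueue(38): queue = [34, 79, 38]
enqueue(21): queue = [34, 79, 38, 21]
enqueue(68): queue = [34, 79, 38, 21, 68]
enqueue(11): queue = [34, 79, 38, 21, 68, 11]
dequeue(): queue = [79, 38, 21, 68, 11]
enqueue(84): queue = [79, 38, 21, 68, 11, 84]
enqueue(84): queue = [79, 38, 21, 68, 11, 84, 84]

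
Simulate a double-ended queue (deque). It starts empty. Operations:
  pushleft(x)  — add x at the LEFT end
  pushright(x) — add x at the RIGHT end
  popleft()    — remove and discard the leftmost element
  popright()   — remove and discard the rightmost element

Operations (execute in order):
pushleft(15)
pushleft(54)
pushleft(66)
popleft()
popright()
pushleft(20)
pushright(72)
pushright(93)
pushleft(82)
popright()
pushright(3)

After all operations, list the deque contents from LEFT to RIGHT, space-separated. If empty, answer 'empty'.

Answer: 82 20 54 72 3

Derivation:
pushleft(15): [15]
pushleft(54): [54, 15]
pushleft(66): [66, 54, 15]
popleft(): [54, 15]
popright(): [54]
pushleft(20): [20, 54]
pushright(72): [20, 54, 72]
pushright(93): [20, 54, 72, 93]
pushleft(82): [82, 20, 54, 72, 93]
popright(): [82, 20, 54, 72]
pushright(3): [82, 20, 54, 72, 3]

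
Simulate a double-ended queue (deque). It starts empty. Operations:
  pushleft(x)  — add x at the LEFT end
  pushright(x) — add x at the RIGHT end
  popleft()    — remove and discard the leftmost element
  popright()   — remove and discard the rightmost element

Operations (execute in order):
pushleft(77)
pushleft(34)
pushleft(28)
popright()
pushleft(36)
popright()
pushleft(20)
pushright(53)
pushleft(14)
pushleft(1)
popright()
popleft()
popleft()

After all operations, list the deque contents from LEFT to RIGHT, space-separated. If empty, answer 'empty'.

Answer: 20 36 28

Derivation:
pushleft(77): [77]
pushleft(34): [34, 77]
pushleft(28): [28, 34, 77]
popright(): [28, 34]
pushleft(36): [36, 28, 34]
popright(): [36, 28]
pushleft(20): [20, 36, 28]
pushright(53): [20, 36, 28, 53]
pushleft(14): [14, 20, 36, 28, 53]
pushleft(1): [1, 14, 20, 36, 28, 53]
popright(): [1, 14, 20, 36, 28]
popleft(): [14, 20, 36, 28]
popleft(): [20, 36, 28]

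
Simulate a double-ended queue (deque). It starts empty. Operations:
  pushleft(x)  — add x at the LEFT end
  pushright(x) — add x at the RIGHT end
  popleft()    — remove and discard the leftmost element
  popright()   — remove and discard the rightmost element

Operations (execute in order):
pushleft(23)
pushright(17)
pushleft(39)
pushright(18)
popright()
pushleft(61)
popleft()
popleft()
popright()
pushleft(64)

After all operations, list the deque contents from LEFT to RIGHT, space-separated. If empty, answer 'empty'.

Answer: 64 23

Derivation:
pushleft(23): [23]
pushright(17): [23, 17]
pushleft(39): [39, 23, 17]
pushright(18): [39, 23, 17, 18]
popright(): [39, 23, 17]
pushleft(61): [61, 39, 23, 17]
popleft(): [39, 23, 17]
popleft(): [23, 17]
popright(): [23]
pushleft(64): [64, 23]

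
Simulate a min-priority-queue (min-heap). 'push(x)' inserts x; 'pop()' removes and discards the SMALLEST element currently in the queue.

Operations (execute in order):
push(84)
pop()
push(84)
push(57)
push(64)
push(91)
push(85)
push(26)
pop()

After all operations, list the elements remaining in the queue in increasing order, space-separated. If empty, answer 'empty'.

push(84): heap contents = [84]
pop() → 84: heap contents = []
push(84): heap contents = [84]
push(57): heap contents = [57, 84]
push(64): heap contents = [57, 64, 84]
push(91): heap contents = [57, 64, 84, 91]
push(85): heap contents = [57, 64, 84, 85, 91]
push(26): heap contents = [26, 57, 64, 84, 85, 91]
pop() → 26: heap contents = [57, 64, 84, 85, 91]

Answer: 57 64 84 85 91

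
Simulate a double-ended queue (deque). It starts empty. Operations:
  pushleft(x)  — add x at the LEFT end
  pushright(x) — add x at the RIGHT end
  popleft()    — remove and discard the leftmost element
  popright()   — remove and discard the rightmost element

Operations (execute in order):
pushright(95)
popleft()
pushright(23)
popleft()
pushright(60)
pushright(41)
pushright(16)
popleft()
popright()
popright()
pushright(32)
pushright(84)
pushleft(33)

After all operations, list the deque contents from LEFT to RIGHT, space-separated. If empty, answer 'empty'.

pushright(95): [95]
popleft(): []
pushright(23): [23]
popleft(): []
pushright(60): [60]
pushright(41): [60, 41]
pushright(16): [60, 41, 16]
popleft(): [41, 16]
popright(): [41]
popright(): []
pushright(32): [32]
pushright(84): [32, 84]
pushleft(33): [33, 32, 84]

Answer: 33 32 84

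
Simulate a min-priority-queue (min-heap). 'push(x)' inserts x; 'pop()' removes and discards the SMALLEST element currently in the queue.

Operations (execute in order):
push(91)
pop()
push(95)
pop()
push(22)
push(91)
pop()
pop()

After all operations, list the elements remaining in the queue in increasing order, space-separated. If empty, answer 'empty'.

Answer: empty

Derivation:
push(91): heap contents = [91]
pop() → 91: heap contents = []
push(95): heap contents = [95]
pop() → 95: heap contents = []
push(22): heap contents = [22]
push(91): heap contents = [22, 91]
pop() → 22: heap contents = [91]
pop() → 91: heap contents = []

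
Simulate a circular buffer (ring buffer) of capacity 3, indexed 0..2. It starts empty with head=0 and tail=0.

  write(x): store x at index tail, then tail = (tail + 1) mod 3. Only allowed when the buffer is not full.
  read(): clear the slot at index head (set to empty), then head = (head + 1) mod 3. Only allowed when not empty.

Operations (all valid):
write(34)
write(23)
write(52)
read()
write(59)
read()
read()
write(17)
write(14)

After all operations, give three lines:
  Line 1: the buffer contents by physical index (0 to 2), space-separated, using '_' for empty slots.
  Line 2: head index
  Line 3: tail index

Answer: 59 17 14
0
0

Derivation:
write(34): buf=[34 _ _], head=0, tail=1, size=1
write(23): buf=[34 23 _], head=0, tail=2, size=2
write(52): buf=[34 23 52], head=0, tail=0, size=3
read(): buf=[_ 23 52], head=1, tail=0, size=2
write(59): buf=[59 23 52], head=1, tail=1, size=3
read(): buf=[59 _ 52], head=2, tail=1, size=2
read(): buf=[59 _ _], head=0, tail=1, size=1
write(17): buf=[59 17 _], head=0, tail=2, size=2
write(14): buf=[59 17 14], head=0, tail=0, size=3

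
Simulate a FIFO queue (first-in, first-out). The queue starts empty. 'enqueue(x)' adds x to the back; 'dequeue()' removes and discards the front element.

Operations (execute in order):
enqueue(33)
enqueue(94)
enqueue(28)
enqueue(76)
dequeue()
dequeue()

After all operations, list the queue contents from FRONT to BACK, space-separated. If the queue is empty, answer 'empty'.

Answer: 28 76

Derivation:
enqueue(33): [33]
enqueue(94): [33, 94]
enqueue(28): [33, 94, 28]
enqueue(76): [33, 94, 28, 76]
dequeue(): [94, 28, 76]
dequeue(): [28, 76]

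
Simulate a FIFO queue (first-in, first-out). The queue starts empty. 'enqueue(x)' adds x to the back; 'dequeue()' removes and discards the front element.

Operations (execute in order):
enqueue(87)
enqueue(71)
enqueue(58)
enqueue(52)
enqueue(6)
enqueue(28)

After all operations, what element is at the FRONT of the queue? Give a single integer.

Answer: 87

Derivation:
enqueue(87): queue = [87]
enqueue(71): queue = [87, 71]
enqueue(58): queue = [87, 71, 58]
enqueue(52): queue = [87, 71, 58, 52]
enqueue(6): queue = [87, 71, 58, 52, 6]
enqueue(28): queue = [87, 71, 58, 52, 6, 28]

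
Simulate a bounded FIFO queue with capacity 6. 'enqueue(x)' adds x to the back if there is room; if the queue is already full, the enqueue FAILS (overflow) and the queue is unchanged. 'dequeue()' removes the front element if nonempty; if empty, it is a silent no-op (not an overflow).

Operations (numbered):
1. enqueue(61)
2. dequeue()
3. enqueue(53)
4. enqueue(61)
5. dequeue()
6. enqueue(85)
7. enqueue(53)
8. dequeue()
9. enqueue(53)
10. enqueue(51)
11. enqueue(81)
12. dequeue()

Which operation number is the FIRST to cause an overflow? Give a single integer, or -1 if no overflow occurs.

Answer: -1

Derivation:
1. enqueue(61): size=1
2. dequeue(): size=0
3. enqueue(53): size=1
4. enqueue(61): size=2
5. dequeue(): size=1
6. enqueue(85): size=2
7. enqueue(53): size=3
8. dequeue(): size=2
9. enqueue(53): size=3
10. enqueue(51): size=4
11. enqueue(81): size=5
12. dequeue(): size=4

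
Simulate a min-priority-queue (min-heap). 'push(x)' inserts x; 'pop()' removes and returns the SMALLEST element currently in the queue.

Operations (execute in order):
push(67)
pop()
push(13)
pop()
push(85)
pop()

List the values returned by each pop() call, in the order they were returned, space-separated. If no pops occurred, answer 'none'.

push(67): heap contents = [67]
pop() → 67: heap contents = []
push(13): heap contents = [13]
pop() → 13: heap contents = []
push(85): heap contents = [85]
pop() → 85: heap contents = []

Answer: 67 13 85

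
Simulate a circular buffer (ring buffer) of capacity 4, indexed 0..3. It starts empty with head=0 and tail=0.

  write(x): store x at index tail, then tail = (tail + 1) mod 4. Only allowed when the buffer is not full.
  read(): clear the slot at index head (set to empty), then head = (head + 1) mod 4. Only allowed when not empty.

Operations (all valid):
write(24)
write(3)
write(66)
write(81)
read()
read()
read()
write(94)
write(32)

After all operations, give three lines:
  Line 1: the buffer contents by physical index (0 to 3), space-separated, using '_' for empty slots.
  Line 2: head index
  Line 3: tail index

Answer: 94 32 _ 81
3
2

Derivation:
write(24): buf=[24 _ _ _], head=0, tail=1, size=1
write(3): buf=[24 3 _ _], head=0, tail=2, size=2
write(66): buf=[24 3 66 _], head=0, tail=3, size=3
write(81): buf=[24 3 66 81], head=0, tail=0, size=4
read(): buf=[_ 3 66 81], head=1, tail=0, size=3
read(): buf=[_ _ 66 81], head=2, tail=0, size=2
read(): buf=[_ _ _ 81], head=3, tail=0, size=1
write(94): buf=[94 _ _ 81], head=3, tail=1, size=2
write(32): buf=[94 32 _ 81], head=3, tail=2, size=3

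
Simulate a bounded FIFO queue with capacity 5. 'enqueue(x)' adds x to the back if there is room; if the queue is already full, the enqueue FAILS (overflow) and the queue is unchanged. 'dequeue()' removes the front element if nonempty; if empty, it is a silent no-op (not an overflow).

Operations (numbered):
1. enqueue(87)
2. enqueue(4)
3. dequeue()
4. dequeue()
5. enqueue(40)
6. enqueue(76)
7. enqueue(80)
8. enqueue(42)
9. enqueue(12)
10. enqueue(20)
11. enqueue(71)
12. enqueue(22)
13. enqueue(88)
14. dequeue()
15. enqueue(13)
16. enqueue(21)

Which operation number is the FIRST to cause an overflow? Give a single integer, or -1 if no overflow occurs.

Answer: 10

Derivation:
1. enqueue(87): size=1
2. enqueue(4): size=2
3. dequeue(): size=1
4. dequeue(): size=0
5. enqueue(40): size=1
6. enqueue(76): size=2
7. enqueue(80): size=3
8. enqueue(42): size=4
9. enqueue(12): size=5
10. enqueue(20): size=5=cap → OVERFLOW (fail)
11. enqueue(71): size=5=cap → OVERFLOW (fail)
12. enqueue(22): size=5=cap → OVERFLOW (fail)
13. enqueue(88): size=5=cap → OVERFLOW (fail)
14. dequeue(): size=4
15. enqueue(13): size=5
16. enqueue(21): size=5=cap → OVERFLOW (fail)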